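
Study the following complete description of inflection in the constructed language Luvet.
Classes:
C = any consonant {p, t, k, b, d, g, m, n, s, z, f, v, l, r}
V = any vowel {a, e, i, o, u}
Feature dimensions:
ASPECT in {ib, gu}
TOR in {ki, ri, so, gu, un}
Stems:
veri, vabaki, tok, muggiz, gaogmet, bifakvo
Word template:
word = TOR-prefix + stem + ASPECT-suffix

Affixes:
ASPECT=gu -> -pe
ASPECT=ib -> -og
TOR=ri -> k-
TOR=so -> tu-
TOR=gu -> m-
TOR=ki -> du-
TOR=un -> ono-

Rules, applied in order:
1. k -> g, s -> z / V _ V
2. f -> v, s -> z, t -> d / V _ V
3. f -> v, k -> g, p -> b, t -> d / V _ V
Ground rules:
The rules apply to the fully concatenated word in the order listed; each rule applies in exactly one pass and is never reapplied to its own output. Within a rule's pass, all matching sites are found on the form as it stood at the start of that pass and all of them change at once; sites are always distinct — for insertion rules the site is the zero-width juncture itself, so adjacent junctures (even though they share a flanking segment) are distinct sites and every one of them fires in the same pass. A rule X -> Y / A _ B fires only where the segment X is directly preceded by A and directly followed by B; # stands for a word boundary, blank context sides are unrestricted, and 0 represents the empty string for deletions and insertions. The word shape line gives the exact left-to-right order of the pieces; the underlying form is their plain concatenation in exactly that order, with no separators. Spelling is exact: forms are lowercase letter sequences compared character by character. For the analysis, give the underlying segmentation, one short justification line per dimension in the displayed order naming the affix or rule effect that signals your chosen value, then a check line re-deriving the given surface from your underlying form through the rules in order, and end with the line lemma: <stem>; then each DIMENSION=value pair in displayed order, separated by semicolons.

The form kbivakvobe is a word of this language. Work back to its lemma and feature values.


underlying: k-bifakvo-pe
ASPECT=gu - signalled by the affix -pe
TOR=ri - signalled by the affix k-
check: kbifakvope -> kbifakvope -> kbivakvope -> kbivakvobe
lemma: bifakvo; ASPECT=gu; TOR=ri


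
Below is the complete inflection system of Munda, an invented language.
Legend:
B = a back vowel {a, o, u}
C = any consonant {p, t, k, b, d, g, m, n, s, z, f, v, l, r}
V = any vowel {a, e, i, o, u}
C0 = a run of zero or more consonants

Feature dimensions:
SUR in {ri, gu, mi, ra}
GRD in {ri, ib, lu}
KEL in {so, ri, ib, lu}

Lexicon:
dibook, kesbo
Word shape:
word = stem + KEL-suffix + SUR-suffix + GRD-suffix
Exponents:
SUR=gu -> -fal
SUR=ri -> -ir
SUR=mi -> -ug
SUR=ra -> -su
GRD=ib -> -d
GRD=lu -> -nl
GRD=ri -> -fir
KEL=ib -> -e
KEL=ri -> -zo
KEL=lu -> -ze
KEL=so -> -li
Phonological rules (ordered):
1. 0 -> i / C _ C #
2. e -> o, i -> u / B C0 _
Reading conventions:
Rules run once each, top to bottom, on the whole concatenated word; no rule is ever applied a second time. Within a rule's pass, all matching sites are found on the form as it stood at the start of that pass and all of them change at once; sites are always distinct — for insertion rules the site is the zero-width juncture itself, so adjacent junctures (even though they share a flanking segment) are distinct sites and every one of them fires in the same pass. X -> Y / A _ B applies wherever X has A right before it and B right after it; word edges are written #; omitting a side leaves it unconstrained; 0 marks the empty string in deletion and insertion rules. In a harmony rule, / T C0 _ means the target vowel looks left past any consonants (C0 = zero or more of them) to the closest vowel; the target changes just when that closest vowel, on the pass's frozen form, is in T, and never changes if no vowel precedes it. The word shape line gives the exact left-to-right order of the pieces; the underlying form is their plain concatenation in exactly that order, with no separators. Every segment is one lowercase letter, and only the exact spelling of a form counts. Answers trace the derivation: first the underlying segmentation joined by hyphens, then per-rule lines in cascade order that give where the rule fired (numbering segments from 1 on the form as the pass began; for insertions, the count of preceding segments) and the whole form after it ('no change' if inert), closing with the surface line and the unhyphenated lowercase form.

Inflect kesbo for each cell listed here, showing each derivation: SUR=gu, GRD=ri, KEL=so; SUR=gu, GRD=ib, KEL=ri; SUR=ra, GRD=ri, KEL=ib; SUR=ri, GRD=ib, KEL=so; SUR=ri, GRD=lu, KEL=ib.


cell SUR=gu, GRD=ri, KEL=so:
underlying: kesbo-li-fal-fir
1. 0 -> i / C _ C #: no change
2. e -> o, i -> u / B C0 _: fires at position(s) 7, 12: kesbolufalfur
surface: kesbolufalfur

cell SUR=gu, GRD=ib, KEL=ri:
underlying: kesbo-zo-fal-d
1. 0 -> i / C _ C #: inserts after position(s) 10: kesbozofalid
2. e -> o, i -> u / B C0 _: fires at position(s) 11: kesbozofalud
surface: kesbozofalud

cell SUR=ra, GRD=ri, KEL=ib:
underlying: kesbo-e-su-fir
1. 0 -> i / C _ C #: no change
2. e -> o, i -> u / B C0 _: fires at position(s) 6, 10: kesboosufur
surface: kesboosufur

cell SUR=ri, GRD=ib, KEL=so:
underlying: kesbo-li-ir-d
1. 0 -> i / C _ C #: inserts after position(s) 9: kesboliirid
2. e -> o, i -> u / B C0 _: fires at position(s) 7: kesboluirid
surface: kesboluirid

cell SUR=ri, GRD=lu, KEL=ib:
underlying: kesbo-e-ir-nl
1. 0 -> i / C _ C #: inserts after position(s) 9: kesboeirnil
2. e -> o, i -> u / B C0 _: fires at position(s) 6: kesbooirnil
surface: kesbooirnil


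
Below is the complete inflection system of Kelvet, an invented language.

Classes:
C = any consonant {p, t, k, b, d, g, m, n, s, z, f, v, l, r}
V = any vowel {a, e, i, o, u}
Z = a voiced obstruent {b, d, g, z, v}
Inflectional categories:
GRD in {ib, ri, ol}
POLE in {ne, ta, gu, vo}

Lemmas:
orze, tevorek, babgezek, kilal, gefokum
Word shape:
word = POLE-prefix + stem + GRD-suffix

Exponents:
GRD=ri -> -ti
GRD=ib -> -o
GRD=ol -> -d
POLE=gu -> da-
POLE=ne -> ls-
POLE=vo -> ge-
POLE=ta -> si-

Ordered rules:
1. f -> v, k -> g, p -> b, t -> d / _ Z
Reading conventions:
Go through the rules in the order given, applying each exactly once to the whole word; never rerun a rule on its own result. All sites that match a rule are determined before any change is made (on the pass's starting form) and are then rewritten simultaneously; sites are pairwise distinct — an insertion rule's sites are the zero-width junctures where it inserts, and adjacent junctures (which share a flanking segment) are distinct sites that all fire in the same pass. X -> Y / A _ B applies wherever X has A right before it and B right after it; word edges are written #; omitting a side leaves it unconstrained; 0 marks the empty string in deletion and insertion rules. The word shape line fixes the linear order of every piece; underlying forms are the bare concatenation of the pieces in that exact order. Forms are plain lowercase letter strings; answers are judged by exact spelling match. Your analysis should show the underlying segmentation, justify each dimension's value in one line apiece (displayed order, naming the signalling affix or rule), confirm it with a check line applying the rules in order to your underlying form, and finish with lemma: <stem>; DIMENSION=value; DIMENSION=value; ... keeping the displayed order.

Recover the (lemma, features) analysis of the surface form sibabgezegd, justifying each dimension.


underlying: si-babgezek-d
GRD=ol - signalled by the affix -d
POLE=ta - signalled by the affix si-
check: sibabgezekd -> sibabgezegd
lemma: babgezek; GRD=ol; POLE=ta


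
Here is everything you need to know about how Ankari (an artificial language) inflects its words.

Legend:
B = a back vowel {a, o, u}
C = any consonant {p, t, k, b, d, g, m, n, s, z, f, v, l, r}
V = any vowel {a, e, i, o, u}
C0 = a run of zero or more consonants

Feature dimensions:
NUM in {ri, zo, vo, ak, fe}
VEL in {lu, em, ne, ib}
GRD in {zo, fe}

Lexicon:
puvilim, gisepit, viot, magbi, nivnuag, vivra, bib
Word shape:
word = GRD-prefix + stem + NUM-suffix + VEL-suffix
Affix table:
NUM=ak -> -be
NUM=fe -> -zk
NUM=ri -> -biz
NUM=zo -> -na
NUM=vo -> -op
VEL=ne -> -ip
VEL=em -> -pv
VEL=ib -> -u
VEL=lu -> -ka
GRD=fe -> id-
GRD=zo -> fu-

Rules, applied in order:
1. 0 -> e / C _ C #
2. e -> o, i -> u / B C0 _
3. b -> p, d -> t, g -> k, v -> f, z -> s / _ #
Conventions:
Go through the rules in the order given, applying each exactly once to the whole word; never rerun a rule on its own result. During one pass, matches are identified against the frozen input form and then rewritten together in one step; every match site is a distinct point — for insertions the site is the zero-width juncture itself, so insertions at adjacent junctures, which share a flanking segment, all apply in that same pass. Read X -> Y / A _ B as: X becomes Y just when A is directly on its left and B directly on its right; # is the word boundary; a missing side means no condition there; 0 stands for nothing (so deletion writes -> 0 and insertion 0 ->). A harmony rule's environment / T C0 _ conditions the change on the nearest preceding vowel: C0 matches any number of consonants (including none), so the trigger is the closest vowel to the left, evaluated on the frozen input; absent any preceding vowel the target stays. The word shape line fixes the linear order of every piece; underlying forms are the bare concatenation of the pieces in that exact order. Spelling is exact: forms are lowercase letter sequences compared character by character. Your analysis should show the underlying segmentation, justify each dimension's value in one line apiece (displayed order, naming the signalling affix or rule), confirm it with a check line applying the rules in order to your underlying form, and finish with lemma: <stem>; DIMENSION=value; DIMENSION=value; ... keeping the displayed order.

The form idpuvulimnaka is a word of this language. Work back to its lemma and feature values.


underlying: id-puvilim-na-ka
NUM=zo - signalled by the affix -na
VEL=lu - signalled by the affix -ka
GRD=fe - signalled by the affix id-
check: idpuvilimnaka -> idpuvilimnaka -> idpuvulimnaka -> idpuvulimnaka
lemma: puvilim; NUM=zo; VEL=lu; GRD=fe


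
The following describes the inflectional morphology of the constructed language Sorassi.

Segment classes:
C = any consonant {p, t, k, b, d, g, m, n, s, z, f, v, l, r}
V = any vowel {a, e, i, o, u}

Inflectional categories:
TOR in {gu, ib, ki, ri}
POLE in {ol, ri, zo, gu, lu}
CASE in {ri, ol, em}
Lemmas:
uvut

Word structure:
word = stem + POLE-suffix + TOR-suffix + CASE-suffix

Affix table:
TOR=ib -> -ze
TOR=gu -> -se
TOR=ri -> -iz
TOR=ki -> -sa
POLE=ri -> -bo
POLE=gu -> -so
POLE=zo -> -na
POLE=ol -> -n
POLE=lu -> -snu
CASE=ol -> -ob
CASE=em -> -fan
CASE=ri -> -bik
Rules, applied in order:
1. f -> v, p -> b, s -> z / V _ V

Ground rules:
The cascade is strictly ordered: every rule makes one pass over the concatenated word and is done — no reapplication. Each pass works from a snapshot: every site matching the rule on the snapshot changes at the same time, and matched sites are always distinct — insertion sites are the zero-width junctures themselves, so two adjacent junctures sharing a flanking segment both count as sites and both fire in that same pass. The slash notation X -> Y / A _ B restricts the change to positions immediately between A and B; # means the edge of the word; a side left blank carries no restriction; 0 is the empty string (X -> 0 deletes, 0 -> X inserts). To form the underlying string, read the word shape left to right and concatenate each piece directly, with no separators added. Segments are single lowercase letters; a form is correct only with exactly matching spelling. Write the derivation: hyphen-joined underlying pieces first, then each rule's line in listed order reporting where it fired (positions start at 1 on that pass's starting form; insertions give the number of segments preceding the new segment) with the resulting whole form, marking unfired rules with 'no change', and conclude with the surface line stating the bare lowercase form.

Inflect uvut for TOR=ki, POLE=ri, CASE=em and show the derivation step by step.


underlying: uvut-bo-sa-fan
1. f -> v, p -> b, s -> z / V _ V: fires at position(s) 7, 9: uvutbozavan
surface: uvutbozavan


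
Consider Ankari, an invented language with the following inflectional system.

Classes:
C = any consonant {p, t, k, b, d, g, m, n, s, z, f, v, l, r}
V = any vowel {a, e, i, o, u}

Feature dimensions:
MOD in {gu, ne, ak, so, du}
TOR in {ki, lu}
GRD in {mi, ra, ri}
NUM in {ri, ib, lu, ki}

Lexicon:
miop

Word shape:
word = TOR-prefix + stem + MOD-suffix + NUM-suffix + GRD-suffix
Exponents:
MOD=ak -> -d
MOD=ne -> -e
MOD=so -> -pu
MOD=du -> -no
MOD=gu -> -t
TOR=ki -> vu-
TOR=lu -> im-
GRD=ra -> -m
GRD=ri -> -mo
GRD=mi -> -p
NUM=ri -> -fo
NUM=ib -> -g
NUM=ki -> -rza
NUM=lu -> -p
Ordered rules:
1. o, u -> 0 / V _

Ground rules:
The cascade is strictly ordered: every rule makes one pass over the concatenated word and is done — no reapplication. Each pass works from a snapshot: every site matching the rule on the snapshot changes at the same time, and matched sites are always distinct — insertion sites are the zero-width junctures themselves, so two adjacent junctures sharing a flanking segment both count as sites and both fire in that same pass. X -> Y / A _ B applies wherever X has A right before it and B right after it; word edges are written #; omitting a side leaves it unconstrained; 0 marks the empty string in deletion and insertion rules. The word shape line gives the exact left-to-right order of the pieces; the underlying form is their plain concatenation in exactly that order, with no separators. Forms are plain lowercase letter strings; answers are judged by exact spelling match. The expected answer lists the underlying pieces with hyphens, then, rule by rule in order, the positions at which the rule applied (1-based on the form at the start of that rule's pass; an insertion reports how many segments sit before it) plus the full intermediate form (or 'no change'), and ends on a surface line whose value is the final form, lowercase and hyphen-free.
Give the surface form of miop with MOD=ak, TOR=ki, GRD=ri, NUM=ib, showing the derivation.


underlying: vu-miop-d-g-mo
1. o, u -> 0 / V _: fires at position(s) 5: vumipdgmo
surface: vumipdgmo


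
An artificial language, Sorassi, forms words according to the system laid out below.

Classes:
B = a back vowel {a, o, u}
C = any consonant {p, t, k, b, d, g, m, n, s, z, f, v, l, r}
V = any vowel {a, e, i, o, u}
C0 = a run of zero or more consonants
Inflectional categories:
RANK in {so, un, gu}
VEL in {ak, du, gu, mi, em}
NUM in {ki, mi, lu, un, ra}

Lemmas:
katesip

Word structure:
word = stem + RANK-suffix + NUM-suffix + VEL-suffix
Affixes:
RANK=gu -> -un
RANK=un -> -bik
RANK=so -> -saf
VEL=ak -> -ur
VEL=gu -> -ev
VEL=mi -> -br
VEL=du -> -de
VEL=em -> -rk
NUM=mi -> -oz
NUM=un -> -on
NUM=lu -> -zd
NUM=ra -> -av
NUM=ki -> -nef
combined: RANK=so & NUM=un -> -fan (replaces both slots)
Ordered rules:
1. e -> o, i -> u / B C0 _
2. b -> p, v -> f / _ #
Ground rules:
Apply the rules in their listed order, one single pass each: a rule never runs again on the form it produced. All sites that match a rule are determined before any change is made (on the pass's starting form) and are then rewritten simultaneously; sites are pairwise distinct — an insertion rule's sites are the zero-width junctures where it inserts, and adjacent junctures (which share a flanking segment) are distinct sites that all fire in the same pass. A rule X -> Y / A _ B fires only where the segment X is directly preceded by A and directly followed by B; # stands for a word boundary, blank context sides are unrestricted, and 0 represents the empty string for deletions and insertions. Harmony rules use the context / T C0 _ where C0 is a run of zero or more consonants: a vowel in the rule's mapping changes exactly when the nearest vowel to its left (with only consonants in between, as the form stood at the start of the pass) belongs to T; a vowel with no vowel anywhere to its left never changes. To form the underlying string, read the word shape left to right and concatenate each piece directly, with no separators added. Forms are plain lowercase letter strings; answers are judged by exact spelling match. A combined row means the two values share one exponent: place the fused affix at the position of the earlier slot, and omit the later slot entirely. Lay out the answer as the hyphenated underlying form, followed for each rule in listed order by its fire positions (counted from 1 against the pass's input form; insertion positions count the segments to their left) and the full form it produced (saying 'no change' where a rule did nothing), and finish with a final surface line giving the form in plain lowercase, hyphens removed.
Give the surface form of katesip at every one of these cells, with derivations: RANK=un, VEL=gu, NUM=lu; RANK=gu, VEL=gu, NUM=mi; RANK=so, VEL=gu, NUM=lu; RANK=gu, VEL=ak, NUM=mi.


cell RANK=un, VEL=gu, NUM=lu:
underlying: katesip-bik-zd-ev
1. e -> o, i -> u / B C0 _: fires at position(s) 4: katosipbikzdev
2. b -> p, v -> f / _ #: fires at position(s) 14: katosipbikzdef
surface: katosipbikzdef

cell RANK=gu, VEL=gu, NUM=mi:
underlying: katesip-un-oz-ev
1. e -> o, i -> u / B C0 _: fires at position(s) 4, 12: katosipunozov
2. b -> p, v -> f / _ #: fires at position(s) 13: katosipunozof
surface: katosipunozof

cell RANK=so, VEL=gu, NUM=lu:
underlying: katesip-saf-zd-ev
1. e -> o, i -> u / B C0 _: fires at position(s) 4, 13: katosipsafzdov
2. b -> p, v -> f / _ #: fires at position(s) 14: katosipsafzdof
surface: katosipsafzdof

cell RANK=gu, VEL=ak, NUM=mi:
underlying: katesip-un-oz-ur
1. e -> o, i -> u / B C0 _: fires at position(s) 4: katosipunozur
2. b -> p, v -> f / _ #: no change
surface: katosipunozur


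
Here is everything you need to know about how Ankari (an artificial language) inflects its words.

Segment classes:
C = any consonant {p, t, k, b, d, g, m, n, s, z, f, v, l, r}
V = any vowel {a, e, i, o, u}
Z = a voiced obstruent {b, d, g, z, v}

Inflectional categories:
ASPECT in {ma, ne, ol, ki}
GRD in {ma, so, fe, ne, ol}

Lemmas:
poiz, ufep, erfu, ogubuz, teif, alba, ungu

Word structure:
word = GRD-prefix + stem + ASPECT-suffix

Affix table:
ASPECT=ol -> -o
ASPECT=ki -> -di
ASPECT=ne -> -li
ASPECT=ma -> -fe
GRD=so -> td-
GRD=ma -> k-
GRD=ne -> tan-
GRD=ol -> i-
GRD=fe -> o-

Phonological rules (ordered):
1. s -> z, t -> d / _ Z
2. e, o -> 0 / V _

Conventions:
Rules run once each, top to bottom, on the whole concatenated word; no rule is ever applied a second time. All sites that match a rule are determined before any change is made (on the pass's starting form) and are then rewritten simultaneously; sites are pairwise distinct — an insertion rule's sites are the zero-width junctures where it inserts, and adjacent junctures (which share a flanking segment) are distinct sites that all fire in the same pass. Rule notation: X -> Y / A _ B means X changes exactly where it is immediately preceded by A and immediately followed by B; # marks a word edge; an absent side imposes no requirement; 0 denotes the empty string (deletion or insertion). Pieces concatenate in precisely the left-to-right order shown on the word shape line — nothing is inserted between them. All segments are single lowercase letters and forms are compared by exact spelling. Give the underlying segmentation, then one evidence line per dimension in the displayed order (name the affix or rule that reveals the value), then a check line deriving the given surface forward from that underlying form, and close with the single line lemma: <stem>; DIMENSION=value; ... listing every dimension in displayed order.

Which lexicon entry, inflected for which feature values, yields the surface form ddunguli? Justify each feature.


underlying: td-ungu-li
ASPECT=ne - signalled by the affix -li
GRD=so - signalled by the affix td-
check: tdunguli -> ddunguli -> ddunguli
lemma: ungu; ASPECT=ne; GRD=so


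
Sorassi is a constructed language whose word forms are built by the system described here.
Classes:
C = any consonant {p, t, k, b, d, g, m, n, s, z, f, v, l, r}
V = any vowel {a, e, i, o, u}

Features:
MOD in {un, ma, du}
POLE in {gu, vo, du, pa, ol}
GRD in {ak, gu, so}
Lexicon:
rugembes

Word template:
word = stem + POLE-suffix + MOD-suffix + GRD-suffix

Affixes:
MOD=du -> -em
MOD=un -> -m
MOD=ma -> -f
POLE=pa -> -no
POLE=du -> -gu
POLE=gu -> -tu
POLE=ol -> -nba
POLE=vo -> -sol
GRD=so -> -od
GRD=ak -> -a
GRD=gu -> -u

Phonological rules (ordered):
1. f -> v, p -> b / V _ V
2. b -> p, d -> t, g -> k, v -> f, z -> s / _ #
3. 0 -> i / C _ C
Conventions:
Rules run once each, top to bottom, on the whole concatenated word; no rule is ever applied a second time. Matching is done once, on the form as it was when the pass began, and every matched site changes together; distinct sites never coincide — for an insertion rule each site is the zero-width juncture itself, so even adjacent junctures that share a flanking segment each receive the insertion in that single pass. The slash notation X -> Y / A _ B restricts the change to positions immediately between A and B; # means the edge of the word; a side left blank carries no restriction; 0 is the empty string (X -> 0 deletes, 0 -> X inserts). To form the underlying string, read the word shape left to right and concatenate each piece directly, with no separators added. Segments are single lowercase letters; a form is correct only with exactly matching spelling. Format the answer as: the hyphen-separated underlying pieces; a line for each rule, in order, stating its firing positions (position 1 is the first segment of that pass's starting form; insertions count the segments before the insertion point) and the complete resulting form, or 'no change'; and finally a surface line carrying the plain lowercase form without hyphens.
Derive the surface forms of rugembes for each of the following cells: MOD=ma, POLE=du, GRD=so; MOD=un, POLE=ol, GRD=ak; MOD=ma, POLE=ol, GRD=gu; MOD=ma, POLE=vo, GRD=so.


cell MOD=ma, POLE=du, GRD=so:
underlying: rugembes-gu-f-od
1. f -> v, p -> b / V _ V: fires at position(s) 11: rugembesguvod
2. b -> p, d -> t, g -> k, v -> f, z -> s / _ #: fires at position(s) 13: rugembesguvot
3. 0 -> i / C _ C: inserts after position(s) 5, 8: rugemibesiguvot
surface: rugemibesiguvot

cell MOD=un, POLE=ol, GRD=ak:
underlying: rugembes-nba-m-a
1. f -> v, p -> b / V _ V: no change
2. b -> p, d -> t, g -> k, v -> f, z -> s / _ #: no change
3. 0 -> i / C _ C: inserts after position(s) 5, 8, 9: rugemibesinibama
surface: rugemibesinibama

cell MOD=ma, POLE=ol, GRD=gu:
underlying: rugembes-nba-f-u
1. f -> v, p -> b / V _ V: fires at position(s) 12: rugembesnbavu
2. b -> p, d -> t, g -> k, v -> f, z -> s / _ #: no change
3. 0 -> i / C _ C: inserts after position(s) 5, 8, 9: rugemibesinibavu
surface: rugemibesinibavu

cell MOD=ma, POLE=vo, GRD=so:
underlying: rugembes-sol-f-od
1. f -> v, p -> b / V _ V: no change
2. b -> p, d -> t, g -> k, v -> f, z -> s / _ #: fires at position(s) 14: rugembessolfot
3. 0 -> i / C _ C: inserts after position(s) 5, 8, 11: rugemibesisolifot
surface: rugemibesisolifot


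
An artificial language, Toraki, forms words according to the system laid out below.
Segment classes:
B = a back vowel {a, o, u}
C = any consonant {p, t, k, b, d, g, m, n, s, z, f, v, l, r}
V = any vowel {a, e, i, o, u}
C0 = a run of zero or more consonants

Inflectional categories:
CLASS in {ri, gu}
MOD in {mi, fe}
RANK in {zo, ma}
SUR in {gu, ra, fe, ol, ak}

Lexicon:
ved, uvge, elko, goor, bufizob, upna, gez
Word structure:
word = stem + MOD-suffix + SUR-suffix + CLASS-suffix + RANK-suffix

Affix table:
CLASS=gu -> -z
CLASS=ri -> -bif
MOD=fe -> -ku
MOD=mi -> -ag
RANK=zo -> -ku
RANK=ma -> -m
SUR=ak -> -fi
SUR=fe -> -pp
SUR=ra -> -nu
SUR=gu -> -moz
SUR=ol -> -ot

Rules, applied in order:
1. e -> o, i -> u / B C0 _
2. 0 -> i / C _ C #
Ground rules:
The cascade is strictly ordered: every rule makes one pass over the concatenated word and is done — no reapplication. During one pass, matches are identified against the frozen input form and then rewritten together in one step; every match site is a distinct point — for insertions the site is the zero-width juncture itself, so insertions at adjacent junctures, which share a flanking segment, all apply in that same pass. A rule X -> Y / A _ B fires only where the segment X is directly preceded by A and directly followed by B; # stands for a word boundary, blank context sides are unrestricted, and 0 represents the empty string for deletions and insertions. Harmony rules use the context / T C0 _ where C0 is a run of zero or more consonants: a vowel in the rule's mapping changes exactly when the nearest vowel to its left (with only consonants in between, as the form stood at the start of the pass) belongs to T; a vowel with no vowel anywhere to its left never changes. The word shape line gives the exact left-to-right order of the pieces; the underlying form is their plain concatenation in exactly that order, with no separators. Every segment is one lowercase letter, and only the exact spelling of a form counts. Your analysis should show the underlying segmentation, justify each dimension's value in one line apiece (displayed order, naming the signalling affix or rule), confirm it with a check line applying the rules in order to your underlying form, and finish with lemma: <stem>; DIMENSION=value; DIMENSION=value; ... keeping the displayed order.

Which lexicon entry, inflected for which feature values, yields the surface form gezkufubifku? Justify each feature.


underlying: gez-ku-fi-bif-ku
CLASS=ri - signalled by the affix -bif
MOD=fe - signalled by the affix -ku
RANK=zo - signalled by the affix -ku
SUR=ak - signalled by the affix -fi
check: gezkufibifku -> gezkufubifku -> gezkufubifku
lemma: gez; CLASS=ri; MOD=fe; RANK=zo; SUR=ak


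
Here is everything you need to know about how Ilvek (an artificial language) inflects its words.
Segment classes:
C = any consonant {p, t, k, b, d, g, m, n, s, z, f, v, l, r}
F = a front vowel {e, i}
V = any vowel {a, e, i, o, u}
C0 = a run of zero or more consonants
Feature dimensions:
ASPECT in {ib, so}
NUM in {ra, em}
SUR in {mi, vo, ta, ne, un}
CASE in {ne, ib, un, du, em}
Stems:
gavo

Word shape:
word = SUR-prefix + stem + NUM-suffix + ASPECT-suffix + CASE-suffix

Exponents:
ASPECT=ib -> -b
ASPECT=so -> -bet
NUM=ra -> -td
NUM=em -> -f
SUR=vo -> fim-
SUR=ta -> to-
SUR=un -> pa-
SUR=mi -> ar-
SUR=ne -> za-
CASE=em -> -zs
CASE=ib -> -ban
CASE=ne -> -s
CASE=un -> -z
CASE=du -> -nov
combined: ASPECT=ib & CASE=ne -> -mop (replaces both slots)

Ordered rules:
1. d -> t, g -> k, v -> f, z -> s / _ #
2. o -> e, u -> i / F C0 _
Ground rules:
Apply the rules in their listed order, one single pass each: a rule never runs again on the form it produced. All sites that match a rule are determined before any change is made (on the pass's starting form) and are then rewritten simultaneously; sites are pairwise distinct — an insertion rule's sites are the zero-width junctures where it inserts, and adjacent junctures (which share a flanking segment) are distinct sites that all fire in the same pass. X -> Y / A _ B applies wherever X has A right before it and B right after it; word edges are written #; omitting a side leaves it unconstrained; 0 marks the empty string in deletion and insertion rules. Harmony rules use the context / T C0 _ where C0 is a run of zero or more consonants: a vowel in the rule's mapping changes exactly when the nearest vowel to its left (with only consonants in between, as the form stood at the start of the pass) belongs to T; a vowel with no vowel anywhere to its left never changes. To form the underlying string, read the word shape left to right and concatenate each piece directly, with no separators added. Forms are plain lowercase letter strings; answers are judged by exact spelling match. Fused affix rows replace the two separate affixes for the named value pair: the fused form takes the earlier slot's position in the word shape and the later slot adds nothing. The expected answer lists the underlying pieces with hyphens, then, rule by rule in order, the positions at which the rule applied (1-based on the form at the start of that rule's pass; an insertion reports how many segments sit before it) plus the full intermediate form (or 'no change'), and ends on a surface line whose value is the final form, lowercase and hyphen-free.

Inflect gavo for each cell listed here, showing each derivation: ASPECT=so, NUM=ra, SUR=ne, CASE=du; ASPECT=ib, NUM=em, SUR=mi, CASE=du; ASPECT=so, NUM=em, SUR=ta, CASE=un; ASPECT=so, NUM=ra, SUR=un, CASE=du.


cell ASPECT=so, NUM=ra, SUR=ne, CASE=du:
underlying: za-gavo-td-bet-nov
1. d -> t, g -> k, v -> f, z -> s / _ #: fires at position(s) 14: zagavotdbetnof
2. o -> e, u -> i / F C0 _: fires at position(s) 13: zagavotdbetnef
surface: zagavotdbetnef

cell ASPECT=ib, NUM=em, SUR=mi, CASE=du:
underlying: ar-gavo-f-b-nov
1. d -> t, g -> k, v -> f, z -> s / _ #: fires at position(s) 11: argavofbnof
2. o -> e, u -> i / F C0 _: no change
surface: argavofbnof

cell ASPECT=so, NUM=em, SUR=ta, CASE=un:
underlying: to-gavo-f-bet-z
1. d -> t, g -> k, v -> f, z -> s / _ #: fires at position(s) 11: togavofbets
2. o -> e, u -> i / F C0 _: no change
surface: togavofbets

cell ASPECT=so, NUM=ra, SUR=un, CASE=du:
underlying: pa-gavo-td-bet-nov
1. d -> t, g -> k, v -> f, z -> s / _ #: fires at position(s) 14: pagavotdbetnof
2. o -> e, u -> i / F C0 _: fires at position(s) 13: pagavotdbetnef
surface: pagavotdbetnef


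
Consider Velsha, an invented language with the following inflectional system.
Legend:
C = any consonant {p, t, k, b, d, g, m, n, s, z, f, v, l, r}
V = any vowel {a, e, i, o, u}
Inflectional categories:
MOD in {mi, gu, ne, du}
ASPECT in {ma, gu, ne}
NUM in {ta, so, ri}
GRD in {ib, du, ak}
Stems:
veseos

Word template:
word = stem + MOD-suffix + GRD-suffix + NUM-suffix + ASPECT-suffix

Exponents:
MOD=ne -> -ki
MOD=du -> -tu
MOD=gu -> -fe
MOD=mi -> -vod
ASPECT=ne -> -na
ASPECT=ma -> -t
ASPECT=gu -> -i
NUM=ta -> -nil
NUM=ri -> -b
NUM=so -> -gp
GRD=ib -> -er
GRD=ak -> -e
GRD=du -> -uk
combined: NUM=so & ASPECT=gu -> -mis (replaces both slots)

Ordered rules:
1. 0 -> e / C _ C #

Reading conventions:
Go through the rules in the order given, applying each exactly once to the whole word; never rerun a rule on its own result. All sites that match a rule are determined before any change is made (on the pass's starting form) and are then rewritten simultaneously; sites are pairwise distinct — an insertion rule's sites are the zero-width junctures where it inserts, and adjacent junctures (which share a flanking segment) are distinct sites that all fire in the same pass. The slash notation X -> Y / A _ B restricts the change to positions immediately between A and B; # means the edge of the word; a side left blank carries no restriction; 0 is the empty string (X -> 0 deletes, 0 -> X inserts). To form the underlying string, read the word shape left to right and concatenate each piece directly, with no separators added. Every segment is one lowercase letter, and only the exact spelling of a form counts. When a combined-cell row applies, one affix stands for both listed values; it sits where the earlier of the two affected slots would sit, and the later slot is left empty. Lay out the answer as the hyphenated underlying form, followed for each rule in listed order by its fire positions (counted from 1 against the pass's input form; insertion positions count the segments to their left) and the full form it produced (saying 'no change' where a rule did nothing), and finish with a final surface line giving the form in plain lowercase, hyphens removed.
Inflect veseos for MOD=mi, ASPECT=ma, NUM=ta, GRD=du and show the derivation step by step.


underlying: veseos-vod-uk-nil-t
1. 0 -> e / C _ C #: inserts after position(s) 14: veseosvoduknilet
surface: veseosvoduknilet


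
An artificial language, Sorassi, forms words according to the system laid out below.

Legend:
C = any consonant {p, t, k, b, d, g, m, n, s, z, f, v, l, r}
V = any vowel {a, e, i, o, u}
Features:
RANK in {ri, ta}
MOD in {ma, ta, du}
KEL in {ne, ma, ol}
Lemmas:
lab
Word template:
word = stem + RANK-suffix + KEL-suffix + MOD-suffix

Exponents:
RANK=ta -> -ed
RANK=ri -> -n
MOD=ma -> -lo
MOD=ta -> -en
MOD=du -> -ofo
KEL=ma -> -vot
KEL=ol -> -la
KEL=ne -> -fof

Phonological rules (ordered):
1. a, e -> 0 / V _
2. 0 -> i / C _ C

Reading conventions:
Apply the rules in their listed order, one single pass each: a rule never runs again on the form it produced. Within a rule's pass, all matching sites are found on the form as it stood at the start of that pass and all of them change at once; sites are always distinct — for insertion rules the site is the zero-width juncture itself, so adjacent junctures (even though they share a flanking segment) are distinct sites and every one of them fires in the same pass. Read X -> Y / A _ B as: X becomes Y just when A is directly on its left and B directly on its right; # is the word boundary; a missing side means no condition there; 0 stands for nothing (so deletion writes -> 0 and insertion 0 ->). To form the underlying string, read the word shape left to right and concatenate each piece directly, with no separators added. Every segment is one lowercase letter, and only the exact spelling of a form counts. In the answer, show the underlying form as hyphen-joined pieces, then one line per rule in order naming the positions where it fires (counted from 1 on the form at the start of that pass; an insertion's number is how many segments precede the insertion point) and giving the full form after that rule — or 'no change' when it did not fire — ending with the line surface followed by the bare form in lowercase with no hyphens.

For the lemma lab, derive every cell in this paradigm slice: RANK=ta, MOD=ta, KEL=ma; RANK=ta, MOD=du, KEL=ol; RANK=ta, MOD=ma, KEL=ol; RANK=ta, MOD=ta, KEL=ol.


cell RANK=ta, MOD=ta, KEL=ma:
underlying: lab-ed-vot-en
1. a, e -> 0 / V _: no change
2. 0 -> i / C _ C: inserts after position(s) 5: labedivoten
surface: labedivoten

cell RANK=ta, MOD=du, KEL=ol:
underlying: lab-ed-la-ofo
1. a, e -> 0 / V _: no change
2. 0 -> i / C _ C: inserts after position(s) 5: labedilaofo
surface: labedilaofo

cell RANK=ta, MOD=ma, KEL=ol:
underlying: lab-ed-la-lo
1. a, e -> 0 / V _: no change
2. 0 -> i / C _ C: inserts after position(s) 5: labedilalo
surface: labedilalo

cell RANK=ta, MOD=ta, KEL=ol:
underlying: lab-ed-la-en
1. a, e -> 0 / V _: fires at position(s) 8: labedlan
2. 0 -> i / C _ C: inserts after position(s) 5: labedilan
surface: labedilan


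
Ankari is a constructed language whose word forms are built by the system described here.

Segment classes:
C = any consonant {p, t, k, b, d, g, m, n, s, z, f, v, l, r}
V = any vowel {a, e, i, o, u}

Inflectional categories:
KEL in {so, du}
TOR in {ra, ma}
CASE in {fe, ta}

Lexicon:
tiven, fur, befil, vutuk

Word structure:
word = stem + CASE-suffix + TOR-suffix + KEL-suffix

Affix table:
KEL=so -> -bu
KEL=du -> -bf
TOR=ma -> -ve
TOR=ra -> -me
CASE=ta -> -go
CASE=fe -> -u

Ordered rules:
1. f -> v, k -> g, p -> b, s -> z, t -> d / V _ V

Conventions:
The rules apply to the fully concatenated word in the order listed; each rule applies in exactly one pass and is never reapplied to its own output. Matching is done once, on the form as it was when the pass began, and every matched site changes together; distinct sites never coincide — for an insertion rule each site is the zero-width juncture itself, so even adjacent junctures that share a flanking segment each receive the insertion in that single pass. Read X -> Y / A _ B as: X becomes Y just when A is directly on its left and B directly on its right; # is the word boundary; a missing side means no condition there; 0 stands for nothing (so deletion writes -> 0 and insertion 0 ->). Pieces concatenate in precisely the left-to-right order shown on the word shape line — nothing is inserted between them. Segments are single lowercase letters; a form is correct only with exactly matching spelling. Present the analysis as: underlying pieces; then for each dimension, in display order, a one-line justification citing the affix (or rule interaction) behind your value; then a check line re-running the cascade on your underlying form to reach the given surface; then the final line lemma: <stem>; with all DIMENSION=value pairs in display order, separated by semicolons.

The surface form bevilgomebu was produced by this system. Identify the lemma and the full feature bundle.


underlying: befil-go-me-bu
KEL=so - signalled by the affix -bu
TOR=ra - signalled by the affix -me
CASE=ta - signalled by the affix -go
check: befilgomebu -> bevilgomebu
lemma: befil; KEL=so; TOR=ra; CASE=ta


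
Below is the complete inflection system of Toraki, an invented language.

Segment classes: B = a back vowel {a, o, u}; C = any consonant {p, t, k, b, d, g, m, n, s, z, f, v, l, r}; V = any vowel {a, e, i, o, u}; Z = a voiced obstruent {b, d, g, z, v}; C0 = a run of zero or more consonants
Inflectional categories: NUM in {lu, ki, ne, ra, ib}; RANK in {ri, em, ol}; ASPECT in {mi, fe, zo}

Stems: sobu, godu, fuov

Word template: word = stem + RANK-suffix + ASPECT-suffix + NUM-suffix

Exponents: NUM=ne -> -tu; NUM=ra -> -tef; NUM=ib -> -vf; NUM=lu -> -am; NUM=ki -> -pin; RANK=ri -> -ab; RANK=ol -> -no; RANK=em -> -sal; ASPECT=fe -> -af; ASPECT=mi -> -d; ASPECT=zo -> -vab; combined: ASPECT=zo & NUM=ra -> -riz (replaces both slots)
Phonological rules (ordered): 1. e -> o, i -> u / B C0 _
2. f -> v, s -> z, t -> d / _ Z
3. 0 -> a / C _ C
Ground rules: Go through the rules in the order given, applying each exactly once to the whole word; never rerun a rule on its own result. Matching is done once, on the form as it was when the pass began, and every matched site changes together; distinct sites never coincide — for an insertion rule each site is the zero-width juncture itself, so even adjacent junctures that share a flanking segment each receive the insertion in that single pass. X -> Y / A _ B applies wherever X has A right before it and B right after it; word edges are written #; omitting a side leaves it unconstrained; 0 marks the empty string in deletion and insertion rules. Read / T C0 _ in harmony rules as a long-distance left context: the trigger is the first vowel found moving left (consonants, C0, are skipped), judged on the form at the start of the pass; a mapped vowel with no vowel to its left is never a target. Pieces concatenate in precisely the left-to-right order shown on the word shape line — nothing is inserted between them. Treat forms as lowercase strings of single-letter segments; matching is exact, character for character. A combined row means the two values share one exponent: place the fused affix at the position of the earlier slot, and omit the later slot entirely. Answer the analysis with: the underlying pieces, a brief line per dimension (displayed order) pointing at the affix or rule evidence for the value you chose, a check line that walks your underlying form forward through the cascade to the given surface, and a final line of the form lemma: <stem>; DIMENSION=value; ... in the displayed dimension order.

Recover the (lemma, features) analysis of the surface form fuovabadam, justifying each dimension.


underlying: fuov-ab-d-am
NUM=lu - signalled by the affix -am
RANK=ri - signalled by the affix -ab
ASPECT=mi - signalled by the affix -d
check: fuovabdam -> fuovabdam -> fuovabdam -> fuovabadam
lemma: fuov; NUM=lu; RANK=ri; ASPECT=mi


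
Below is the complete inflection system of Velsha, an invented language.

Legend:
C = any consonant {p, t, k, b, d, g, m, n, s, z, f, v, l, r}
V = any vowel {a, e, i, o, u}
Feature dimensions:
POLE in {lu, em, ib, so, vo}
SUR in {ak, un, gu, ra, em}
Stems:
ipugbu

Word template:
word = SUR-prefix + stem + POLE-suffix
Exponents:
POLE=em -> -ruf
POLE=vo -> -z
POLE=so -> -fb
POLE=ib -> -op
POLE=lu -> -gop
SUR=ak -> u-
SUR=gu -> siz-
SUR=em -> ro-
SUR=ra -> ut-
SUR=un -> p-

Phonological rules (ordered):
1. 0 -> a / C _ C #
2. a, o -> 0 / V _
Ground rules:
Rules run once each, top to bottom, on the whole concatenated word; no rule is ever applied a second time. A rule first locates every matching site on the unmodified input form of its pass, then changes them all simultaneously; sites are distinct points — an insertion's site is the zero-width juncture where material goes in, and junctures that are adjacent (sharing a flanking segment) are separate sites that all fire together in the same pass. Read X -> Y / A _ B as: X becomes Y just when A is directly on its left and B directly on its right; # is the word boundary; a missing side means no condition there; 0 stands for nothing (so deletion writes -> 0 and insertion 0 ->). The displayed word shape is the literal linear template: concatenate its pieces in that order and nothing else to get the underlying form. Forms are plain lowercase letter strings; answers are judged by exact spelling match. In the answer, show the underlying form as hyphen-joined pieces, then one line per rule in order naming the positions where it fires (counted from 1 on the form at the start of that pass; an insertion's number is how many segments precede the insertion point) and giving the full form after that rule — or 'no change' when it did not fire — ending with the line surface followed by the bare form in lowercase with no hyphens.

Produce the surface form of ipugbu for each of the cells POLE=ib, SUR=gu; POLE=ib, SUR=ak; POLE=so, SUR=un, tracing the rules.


cell POLE=ib, SUR=gu:
underlying: siz-ipugbu-op
1. 0 -> a / C _ C #: no change
2. a, o -> 0 / V _: fires at position(s) 10: sizipugbup
surface: sizipugbup

cell POLE=ib, SUR=ak:
underlying: u-ipugbu-op
1. 0 -> a / C _ C #: no change
2. a, o -> 0 / V _: fires at position(s) 8: uipugbup
surface: uipugbup

cell POLE=so, SUR=un:
underlying: p-ipugbu-fb
1. 0 -> a / C _ C #: inserts after position(s) 8: pipugbufab
2. a, o -> 0 / V _: no change
surface: pipugbufab
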